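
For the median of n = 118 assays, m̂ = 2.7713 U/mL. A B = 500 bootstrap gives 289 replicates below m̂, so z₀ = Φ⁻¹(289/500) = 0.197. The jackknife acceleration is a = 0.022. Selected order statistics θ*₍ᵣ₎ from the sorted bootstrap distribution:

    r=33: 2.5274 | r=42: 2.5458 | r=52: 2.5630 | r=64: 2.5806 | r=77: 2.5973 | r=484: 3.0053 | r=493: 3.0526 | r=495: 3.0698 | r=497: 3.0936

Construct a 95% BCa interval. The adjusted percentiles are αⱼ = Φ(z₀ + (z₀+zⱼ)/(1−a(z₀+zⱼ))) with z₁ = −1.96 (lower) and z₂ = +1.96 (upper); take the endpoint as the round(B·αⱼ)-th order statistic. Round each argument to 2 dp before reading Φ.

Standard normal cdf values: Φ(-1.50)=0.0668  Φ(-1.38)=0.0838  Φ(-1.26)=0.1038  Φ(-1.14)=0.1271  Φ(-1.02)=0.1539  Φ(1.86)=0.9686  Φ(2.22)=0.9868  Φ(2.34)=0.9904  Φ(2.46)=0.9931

(2.5274, 3.0936)

Lower: z₀ + z₁ = 0.197 + (-1.960) = -1.763; 1 − a(z₀+z₁) = 1 − (0.022)(-1.763) = 1.0388; argument = 0.197 + (-1.763)/1.0388 = -1.5002 → -1.50.
α₁ = Φ(-1.50) = 0.0668; rank = round(500 × 0.0668) = 33; θ*₍33₎ = 2.5274.
Upper: z₀ + z₂ = 2.157; 1 − a(z₀+z₂) = 0.9525; argument = 2.4615 → 2.46; α₂ = 0.9931; rank = 497; θ*₍497₎ = 3.0936.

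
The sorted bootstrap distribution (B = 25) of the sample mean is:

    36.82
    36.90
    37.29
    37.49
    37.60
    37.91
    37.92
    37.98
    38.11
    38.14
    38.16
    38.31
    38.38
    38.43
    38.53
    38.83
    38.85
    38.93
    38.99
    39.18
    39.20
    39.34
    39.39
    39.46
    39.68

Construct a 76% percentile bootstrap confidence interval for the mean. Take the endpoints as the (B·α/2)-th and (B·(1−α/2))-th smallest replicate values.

α = 0.24; lower rank = 25 × 0.120 = 3; upper rank = 25 × 0.880 = 22.
The 3rd smallest replicate is 37.29; the 22nd is 39.34.

(37.29, 39.34)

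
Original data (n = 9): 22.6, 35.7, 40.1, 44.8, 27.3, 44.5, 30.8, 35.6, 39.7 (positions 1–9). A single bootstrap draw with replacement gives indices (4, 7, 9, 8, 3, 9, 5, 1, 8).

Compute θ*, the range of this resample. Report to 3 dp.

θ* = 22.200

Resample values: 44.8, 30.8, 39.7, 35.6, 40.1, 39.7, 27.3, 22.6, 35.6.
Range = 44.8 − 22.6 = 22.200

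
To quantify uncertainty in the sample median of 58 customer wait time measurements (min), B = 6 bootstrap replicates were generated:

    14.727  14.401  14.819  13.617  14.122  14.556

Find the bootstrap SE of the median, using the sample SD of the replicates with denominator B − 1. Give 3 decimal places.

SE* = 0.446

Bootstrap SE is the standard deviation of the 6 replicate medians.
Mean of replicates: (14.727 + 14.401 + 14.819 + 13.617 + 14.122 + 14.556) / 6 = 86.2420 / 6 = 14.3737
Sum of squared deviations: (+0.3533)² + (+0.0273)² + (+0.4453)² + (−0.7567)² + (−0.2517)² + (+0.1823)² = 0.9930
Variance = 0.9930 / 5 = 0.1986
SE* = √0.1986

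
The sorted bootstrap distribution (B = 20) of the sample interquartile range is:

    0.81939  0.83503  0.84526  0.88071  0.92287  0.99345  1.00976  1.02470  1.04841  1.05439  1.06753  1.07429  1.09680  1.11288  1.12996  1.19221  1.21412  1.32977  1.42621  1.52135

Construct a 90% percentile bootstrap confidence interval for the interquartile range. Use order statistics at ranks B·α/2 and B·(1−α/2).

(0.81939, 1.42621)

α = 0.10; lower rank = 20 × 0.050 = 1; upper rank = 20 × 0.950 = 19.
The 1st smallest replicate is 0.81939; the 19th is 1.42621.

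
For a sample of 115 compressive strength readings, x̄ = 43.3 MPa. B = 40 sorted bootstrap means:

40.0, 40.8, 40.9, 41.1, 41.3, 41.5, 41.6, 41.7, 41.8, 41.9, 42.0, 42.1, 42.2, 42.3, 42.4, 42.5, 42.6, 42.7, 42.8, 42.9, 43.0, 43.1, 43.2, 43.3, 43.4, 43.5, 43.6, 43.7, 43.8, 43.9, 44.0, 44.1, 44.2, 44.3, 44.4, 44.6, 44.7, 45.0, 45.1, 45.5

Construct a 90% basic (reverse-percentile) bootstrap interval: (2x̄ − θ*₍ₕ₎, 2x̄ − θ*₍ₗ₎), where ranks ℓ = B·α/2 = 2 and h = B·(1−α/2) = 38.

(41.6, 45.8)

Percentile endpoints at ranks 2 and 38: θ*₍2₎ = 40.8, θ*₍38₎ = 45.0.
Basic interval reflects these around x̄:
  lower = 2 × 43.3 − 45.0 = 41.6
  upper = 2 × 43.3 − 40.8 = 45.8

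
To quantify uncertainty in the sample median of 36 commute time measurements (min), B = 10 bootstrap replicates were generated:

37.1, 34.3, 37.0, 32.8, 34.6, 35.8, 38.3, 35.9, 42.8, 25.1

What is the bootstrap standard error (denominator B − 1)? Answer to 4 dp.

SE* = 4.5181

Bootstrap SE is the standard deviation of the 10 replicate medians.
Mean of replicates: (37.1 + 34.3 + 37.0 + 32.8 + 34.6 + 35.8 + 38.3 + 35.9 + 42.8 + 25.1) / 10 = 353.70000 / 10 = 35.37000
Sum of squared deviations: (+1.73000)² + (−1.07000)² + (+1.63000)² + (−2.57000)² + (−0.77000)² + (+0.43000)² + (+2.93000)² + (+0.53000)² + (+7.43000)² + (−10.27000)² = 183.72100
Variance = 183.72100 / 9 = 20.41344
SE* = √20.41344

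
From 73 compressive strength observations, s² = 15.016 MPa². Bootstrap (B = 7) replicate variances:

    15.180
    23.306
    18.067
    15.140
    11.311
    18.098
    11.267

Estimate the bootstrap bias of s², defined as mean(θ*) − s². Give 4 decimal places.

bias = +1.0367

mean(θ*) = (15.180 + 23.306 + 18.067 + 15.140 + 11.311 + 18.098 + 11.267) / 7 = 16.05271
bias = 16.05271 − 15.016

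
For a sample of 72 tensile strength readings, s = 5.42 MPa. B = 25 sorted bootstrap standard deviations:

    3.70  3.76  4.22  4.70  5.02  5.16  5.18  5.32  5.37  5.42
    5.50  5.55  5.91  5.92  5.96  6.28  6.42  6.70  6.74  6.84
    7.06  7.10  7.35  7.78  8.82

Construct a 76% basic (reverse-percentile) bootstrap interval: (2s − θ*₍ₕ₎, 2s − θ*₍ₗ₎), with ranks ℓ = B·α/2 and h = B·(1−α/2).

Percentile endpoints at ranks 3 and 22: θ*₍3₎ = 4.22, θ*₍22₎ = 7.10.
Basic interval reflects these around s:
  lower = 2 × 5.42 − 7.10 = 3.74
  upper = 2 × 5.42 − 4.22 = 6.62

(3.74, 6.62)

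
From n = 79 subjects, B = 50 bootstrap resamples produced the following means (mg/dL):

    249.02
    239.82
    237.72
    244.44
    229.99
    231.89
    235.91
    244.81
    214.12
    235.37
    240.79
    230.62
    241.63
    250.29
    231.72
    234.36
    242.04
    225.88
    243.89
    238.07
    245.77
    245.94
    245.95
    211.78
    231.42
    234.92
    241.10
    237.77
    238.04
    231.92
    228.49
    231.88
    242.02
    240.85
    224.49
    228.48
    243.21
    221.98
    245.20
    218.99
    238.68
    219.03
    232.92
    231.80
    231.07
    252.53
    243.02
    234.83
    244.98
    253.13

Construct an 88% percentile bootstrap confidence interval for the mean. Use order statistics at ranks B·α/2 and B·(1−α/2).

(218.99, 249.02)

Sorted replicates: 211.78, 214.12, 218.99, 219.03, 221.98, 224.49, 225.88, 228.48, 228.49, 229.99, 230.62, 231.07, 231.42, 231.72, 231.80, 231.88, 231.89, 231.92, 232.92, 234.36, 234.83, 234.92, 235.37, 235.91, 237.72, 237.77, 238.04, 238.07, 238.68, 239.82, 240.79, 240.85, 241.10, 241.63, 242.02, 242.04, 243.02, 243.21, 243.89, 244.44, 244.81, 244.98, 245.20, 245.77, 245.94, 245.95, 249.02, 250.29, 252.53, 253.13
α = 0.12; lower rank = 50 × 0.060 = 3; upper rank = 50 × 0.940 = 47.
The 3rd smallest replicate is 218.99; the 47th is 249.02.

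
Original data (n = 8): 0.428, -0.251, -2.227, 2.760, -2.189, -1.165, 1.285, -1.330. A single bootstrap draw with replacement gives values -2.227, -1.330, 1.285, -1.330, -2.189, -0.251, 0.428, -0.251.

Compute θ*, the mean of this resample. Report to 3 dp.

Mean = ((-2.227) + (-1.330) + 1.285 + (-1.330) + (-2.189) + (-0.251) + 0.428 + (-0.251)) / 8 = -5.8650 / 8 = -0.733

θ* = -0.733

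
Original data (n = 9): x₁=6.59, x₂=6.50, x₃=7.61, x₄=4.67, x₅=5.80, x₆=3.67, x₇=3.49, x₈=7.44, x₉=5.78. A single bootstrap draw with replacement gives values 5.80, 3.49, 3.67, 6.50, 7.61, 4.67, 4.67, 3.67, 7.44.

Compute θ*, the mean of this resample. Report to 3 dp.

Mean = (5.80 + 3.49 + 3.67 + 6.50 + 7.61 + 4.67 + 4.67 + 3.67 + 7.44) / 9 = 47.520 / 9 = 5.280

θ* = 5.280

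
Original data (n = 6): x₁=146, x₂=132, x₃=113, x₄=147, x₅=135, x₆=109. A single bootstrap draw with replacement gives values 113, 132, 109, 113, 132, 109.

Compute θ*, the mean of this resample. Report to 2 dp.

θ* = 118.00

Mean = (113 + 132 + 109 + 113 + 132 + 109) / 6 = 708.0 / 6 = 118.00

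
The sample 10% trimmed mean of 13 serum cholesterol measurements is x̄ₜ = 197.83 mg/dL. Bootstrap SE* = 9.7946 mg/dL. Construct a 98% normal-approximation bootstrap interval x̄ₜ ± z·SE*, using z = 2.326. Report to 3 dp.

Margin = 2.326 × 9.7946 = 22.7822
Interval: 197.83 ± 22.7822

(175.048, 220.612)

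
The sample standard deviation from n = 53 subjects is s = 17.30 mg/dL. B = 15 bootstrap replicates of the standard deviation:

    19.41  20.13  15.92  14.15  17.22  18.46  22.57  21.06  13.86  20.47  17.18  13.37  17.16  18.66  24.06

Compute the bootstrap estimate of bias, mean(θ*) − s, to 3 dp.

bias = +0.945

mean(θ*) = (19.41 + 20.13 + 15.92 + 14.15 + 17.22 + 18.46 + 22.57 + 21.06 + 13.86 + 20.47 + 17.18 + 13.37 + 17.16 + 18.66 + 24.06) / 15 = 18.2453
bias = 18.2453 − 17.30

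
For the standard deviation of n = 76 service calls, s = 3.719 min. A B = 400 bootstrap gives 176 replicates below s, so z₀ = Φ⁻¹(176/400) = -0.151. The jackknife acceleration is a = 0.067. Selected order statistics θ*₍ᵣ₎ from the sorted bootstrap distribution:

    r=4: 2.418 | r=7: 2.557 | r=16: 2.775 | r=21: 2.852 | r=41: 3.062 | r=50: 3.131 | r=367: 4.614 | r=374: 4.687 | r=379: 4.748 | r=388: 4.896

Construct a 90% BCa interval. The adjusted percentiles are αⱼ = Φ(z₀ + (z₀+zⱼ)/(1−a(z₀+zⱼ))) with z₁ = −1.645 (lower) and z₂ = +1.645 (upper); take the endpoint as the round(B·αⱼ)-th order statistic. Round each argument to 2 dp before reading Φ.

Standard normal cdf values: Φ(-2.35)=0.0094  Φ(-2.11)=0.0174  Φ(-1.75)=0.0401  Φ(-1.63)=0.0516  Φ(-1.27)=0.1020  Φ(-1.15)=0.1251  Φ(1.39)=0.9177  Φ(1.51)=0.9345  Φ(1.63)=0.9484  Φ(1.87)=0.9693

(2.775, 4.687)

Lower: z₀ + z₁ = -0.151 + (-1.645) = -1.796; 1 − a(z₀+z₁) = 1 − (0.067)(-1.796) = 1.1203; argument = -0.151 + (-1.796)/1.1203 = -1.7541 → -1.75.
α₁ = Φ(-1.75) = 0.0401; rank = round(400 × 0.0401) = 16; θ*₍16₎ = 2.775.
Upper: z₀ + z₂ = 1.494; 1 − a(z₀+z₂) = 0.8999; argument = 1.5092 → 1.51; α₂ = 0.9345; rank = 374; θ*₍374₎ = 4.687.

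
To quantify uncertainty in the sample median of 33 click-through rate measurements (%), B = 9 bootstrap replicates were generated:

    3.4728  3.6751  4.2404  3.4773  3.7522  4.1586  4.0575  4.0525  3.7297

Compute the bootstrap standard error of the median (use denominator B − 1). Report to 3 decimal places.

SE* = 0.289

Bootstrap SE is the standard deviation of the 9 replicate medians.
Mean of replicates: (3.4728 + 3.6751 + 4.2404 + 3.4773 + 3.7522 + 4.1586 + 4.0575 + 4.0525 + 3.7297) / 9 = 34.61610 / 9 = 3.84623
Sum of squared deviations: (−0.37343)² + (−0.17113)² + (+0.39417)² + (−0.36893)² + (−0.09403)² + (+0.31237)² + (+0.21127)² + (+0.20627)² + (−0.11653)² = 0.66739
Variance = 0.66739 / 8 = 0.08342
SE* = √0.08342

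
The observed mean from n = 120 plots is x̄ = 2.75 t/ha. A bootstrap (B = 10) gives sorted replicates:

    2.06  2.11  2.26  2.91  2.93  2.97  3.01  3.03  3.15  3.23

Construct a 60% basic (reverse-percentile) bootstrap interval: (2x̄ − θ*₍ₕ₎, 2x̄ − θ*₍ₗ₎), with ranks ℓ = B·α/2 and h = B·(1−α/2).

Percentile endpoints at ranks 2 and 8: θ*₍2₎ = 2.11, θ*₍8₎ = 3.03.
Basic interval reflects these around x̄:
  lower = 2 × 2.75 − 3.03 = 2.47
  upper = 2 × 2.75 − 2.11 = 3.39

(2.47, 3.39)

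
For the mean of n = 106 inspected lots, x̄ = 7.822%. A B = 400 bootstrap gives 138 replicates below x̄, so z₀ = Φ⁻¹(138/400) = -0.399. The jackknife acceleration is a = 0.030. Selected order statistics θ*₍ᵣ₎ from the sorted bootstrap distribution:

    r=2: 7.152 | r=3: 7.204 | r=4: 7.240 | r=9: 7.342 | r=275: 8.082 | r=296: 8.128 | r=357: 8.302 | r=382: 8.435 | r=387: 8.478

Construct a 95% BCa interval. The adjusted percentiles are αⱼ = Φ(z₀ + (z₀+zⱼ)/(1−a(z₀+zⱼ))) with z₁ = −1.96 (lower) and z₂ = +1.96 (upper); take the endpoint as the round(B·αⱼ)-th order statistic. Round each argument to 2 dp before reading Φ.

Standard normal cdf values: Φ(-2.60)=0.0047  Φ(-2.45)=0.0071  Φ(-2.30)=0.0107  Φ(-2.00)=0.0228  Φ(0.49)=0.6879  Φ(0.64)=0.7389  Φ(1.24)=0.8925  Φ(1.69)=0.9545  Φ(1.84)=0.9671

(7.152, 8.302)

Lower: z₀ + z₁ = -0.399 + (-1.960) = -2.359; 1 − a(z₀+z₁) = 1 − (0.030)(-2.359) = 1.0708; argument = -0.399 + (-2.359)/1.0708 = -2.6021 → -2.60.
α₁ = Φ(-2.60) = 0.0047; rank = round(400 × 0.0047) = 2; θ*₍2₎ = 7.152.
Upper: z₀ + z₂ = 1.561; 1 − a(z₀+z₂) = 0.9532; argument = 1.2387 → 1.24; α₂ = 0.8925; rank = 357; θ*₍357₎ = 8.302.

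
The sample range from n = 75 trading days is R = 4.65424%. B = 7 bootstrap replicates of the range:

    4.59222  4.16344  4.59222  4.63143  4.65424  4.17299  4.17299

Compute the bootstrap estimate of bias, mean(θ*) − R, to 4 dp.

mean(θ*) = (4.59222 + 4.16344 + 4.59222 + 4.63143 + 4.65424 + 4.17299 + 4.17299) / 7 = 4.42565
bias = 4.42565 − 4.65424

bias = −0.2286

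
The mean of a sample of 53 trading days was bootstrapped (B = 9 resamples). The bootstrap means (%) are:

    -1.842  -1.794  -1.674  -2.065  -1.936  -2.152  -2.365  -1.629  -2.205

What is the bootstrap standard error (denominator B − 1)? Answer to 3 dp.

SE* = 0.251

Bootstrap SE is the standard deviation of the 9 replicate means.
Mean of replicates: ((-1.842) + (-1.794) + (-1.674) + (-2.065) + (-1.936) + (-2.152) + (-2.365) + (-1.629) + (-2.205)) / 9 = -17.6620 / 9 = -1.9624
Sum of squared deviations: (+0.1204)² + (+0.1684)² + (+0.2884)² + (−0.1026)² + (+0.0264)² + (−0.1896)² + (−0.4026)² + (+0.3334)² + (−0.2426)² = 0.5053
Variance = 0.5053 / 8 = 0.0632
SE* = √0.0632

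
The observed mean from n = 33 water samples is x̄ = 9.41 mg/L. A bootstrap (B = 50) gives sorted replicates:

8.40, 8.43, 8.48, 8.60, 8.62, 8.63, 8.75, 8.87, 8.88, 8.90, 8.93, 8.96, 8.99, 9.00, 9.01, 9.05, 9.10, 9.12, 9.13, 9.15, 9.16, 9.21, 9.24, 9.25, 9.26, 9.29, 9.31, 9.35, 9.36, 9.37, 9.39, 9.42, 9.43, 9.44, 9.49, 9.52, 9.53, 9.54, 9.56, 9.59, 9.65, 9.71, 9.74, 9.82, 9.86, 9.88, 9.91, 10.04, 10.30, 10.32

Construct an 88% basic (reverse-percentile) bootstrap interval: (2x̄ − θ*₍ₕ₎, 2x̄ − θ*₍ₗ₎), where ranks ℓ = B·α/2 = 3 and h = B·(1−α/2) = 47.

(8.91, 10.34)

Percentile endpoints at ranks 3 and 47: θ*₍3₎ = 8.48, θ*₍47₎ = 9.91.
Basic interval reflects these around x̄:
  lower = 2 × 9.41 − 9.91 = 8.91
  upper = 2 × 9.41 − 8.48 = 10.34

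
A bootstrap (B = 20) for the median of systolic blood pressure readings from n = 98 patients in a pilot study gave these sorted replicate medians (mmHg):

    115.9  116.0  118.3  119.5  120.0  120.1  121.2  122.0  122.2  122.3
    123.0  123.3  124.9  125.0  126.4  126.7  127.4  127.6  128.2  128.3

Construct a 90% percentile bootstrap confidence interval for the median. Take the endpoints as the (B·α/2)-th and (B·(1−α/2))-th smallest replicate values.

(115.9, 128.2)

α = 0.10; lower rank = 20 × 0.050 = 1; upper rank = 20 × 0.950 = 19.
The 1st smallest replicate is 115.9; the 19th is 128.2.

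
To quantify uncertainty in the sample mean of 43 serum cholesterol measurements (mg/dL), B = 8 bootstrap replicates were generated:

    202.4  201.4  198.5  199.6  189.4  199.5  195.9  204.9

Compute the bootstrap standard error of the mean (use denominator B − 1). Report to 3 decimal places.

Bootstrap SE is the standard deviation of the 8 replicate means.
Mean of replicates: (202.4 + 201.4 + 198.5 + 199.6 + 189.4 + 199.5 + 195.9 + 204.9) / 8 = 1591.6000 / 8 = 198.9500
Sum of squared deviations: (+3.4500)² + (+2.4500)² + (−0.4500)² + (+0.6500)² + (−9.5500)² + (+0.5500)² + (−3.0500)² + (+5.9500)² = 154.7400
Variance = 154.7400 / 7 = 22.1057
SE* = √22.1057

SE* = 4.702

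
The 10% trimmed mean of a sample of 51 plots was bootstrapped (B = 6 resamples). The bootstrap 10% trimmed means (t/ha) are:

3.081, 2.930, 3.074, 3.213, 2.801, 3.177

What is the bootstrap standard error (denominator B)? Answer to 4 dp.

SE* = 0.1417

Bootstrap SE is the standard deviation of the 6 replicate 10% trimmed means.
Mean of replicates: (3.081 + 2.930 + 3.074 + 3.213 + 2.801 + 3.177) / 6 = 18.27600 / 6 = 3.04600
Sum of squared deviations: (+0.03500)² + (−0.11600)² + (+0.02800)² + (+0.16700)² + (−0.24500)² + (+0.13100)² = 0.12054
Variance = 0.12054 / 6 = 0.02009
SE* = √0.02009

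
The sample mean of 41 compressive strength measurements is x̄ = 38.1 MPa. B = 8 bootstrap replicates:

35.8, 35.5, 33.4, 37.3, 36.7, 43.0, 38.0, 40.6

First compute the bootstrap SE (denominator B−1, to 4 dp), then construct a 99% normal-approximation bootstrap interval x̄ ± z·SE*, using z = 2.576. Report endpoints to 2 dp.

Mean of replicates = 37.5375; sum of squared deviations = 64.4788; SE* = √(64.4788/7) = 3.0350
Margin = 2.576 × 3.0350 = 7.818
Interval: 38.1 ± 7.818

(30.28, 45.92)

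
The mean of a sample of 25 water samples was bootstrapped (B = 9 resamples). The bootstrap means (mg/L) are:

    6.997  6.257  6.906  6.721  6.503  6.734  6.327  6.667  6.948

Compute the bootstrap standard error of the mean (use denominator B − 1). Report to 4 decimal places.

SE* = 0.2652

Bootstrap SE is the standard deviation of the 9 replicate means.
Mean of replicates: (6.997 + 6.257 + 6.906 + 6.721 + 6.503 + 6.734 + 6.327 + 6.667 + 6.948) / 9 = 60.06000 / 9 = 6.67333
Sum of squared deviations: (+0.32367)² + (−0.41633)² + (+0.23267)² + (+0.04767)² + (−0.17033)² + (+0.06067)² + (−0.34633)² + (−0.00633)² + (+0.27467)² = 0.56262
Variance = 0.56262 / 8 = 0.07033
SE* = √0.07033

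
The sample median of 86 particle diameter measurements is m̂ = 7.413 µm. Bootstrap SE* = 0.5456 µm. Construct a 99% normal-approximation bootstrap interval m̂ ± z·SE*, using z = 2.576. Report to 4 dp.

(6.0075, 8.8185)

Margin = 2.576 × 0.5456 = 1.40547
Interval: 7.413 ± 1.40547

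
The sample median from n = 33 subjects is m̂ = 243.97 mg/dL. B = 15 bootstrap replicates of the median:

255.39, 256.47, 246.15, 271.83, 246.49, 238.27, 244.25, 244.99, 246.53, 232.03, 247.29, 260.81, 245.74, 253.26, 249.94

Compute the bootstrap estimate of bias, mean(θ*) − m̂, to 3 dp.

mean(θ*) = (255.39 + 256.47 + 246.15 + 271.83 + 246.49 + 238.27 + 244.25 + 244.99 + 246.53 + 232.03 + 247.29 + 260.81 + 245.74 + 253.26 + 249.94) / 15 = 249.2960
bias = 249.2960 − 243.97

bias = +5.326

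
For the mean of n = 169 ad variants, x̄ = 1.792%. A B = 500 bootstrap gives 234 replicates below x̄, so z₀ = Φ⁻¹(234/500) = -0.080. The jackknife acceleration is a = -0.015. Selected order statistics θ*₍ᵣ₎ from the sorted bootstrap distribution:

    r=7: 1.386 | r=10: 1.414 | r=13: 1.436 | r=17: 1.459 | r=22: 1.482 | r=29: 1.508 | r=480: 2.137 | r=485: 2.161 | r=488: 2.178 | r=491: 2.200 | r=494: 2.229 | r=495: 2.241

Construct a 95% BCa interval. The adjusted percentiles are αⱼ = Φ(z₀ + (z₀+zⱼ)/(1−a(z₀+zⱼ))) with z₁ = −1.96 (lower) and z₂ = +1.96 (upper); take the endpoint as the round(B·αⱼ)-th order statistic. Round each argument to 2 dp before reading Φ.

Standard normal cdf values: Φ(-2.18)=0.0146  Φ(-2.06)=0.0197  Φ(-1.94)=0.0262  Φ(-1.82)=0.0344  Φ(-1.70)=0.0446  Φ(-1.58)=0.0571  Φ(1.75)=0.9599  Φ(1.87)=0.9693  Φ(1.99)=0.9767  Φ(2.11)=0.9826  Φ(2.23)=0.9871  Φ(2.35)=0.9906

Lower: z₀ + z₁ = -0.080 + (-1.960) = -2.040; 1 − a(z₀+z₁) = 1 − (-0.015)(-2.040) = 0.9694; argument = -0.080 + (-2.040)/0.9694 = -2.1844 → -2.18.
α₁ = Φ(-2.18) = 0.0146; rank = round(500 × 0.0146) = 7; θ*₍7₎ = 1.386.
Upper: z₀ + z₂ = 1.880; 1 − a(z₀+z₂) = 1.0282; argument = 1.7484 → 1.75; α₂ = 0.9599; rank = 480; θ*₍480₎ = 2.137.

(1.386, 2.137)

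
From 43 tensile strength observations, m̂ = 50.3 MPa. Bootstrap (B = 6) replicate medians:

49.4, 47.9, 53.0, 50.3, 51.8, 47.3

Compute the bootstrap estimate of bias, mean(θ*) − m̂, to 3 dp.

bias = −0.350

mean(θ*) = (49.4 + 47.9 + 53.0 + 50.3 + 51.8 + 47.3) / 6 = 49.9500
bias = 49.9500 − 50.3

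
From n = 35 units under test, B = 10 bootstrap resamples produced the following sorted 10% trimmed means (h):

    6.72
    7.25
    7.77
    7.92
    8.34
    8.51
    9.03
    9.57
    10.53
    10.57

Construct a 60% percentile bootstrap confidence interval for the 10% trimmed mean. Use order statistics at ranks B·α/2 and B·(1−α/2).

(7.25, 9.57)

α = 0.40; lower rank = 10 × 0.200 = 2; upper rank = 10 × 0.800 = 8.
The 2nd smallest replicate is 7.25; the 8th is 9.57.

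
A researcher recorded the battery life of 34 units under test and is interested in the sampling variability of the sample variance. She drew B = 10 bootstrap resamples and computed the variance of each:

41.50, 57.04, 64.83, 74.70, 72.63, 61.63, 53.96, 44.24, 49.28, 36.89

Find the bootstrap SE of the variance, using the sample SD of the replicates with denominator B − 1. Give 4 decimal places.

SE* = 12.9055

Bootstrap SE is the standard deviation of the 10 replicate variances.
Mean of replicates: (41.50 + 57.04 + 64.83 + 74.70 + 72.63 + 61.63 + 53.96 + 44.24 + 49.28 + 36.89) / 10 = 556.70000 / 10 = 55.67000
Sum of squared deviations: (−14.17000)² + (+1.37000)² + (+9.16000)² + (+19.03000)² + (+16.96000)² + (+5.96000)² + (−1.71000)² + (−11.43000)² + (−6.39000)² + (−18.78000)² = 1498.96500
Variance = 1498.96500 / 9 = 166.55167
SE* = √166.55167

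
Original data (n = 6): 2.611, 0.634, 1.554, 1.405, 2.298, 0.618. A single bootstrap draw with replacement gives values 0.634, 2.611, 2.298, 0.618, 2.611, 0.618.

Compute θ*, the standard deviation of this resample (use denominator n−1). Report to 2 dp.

Mean = 1.5650; sum of squared deviations = 5.3859
s² = 5.3859 / 5 = 1.0772
s = √1.0772 = 1.04

θ* = 1.04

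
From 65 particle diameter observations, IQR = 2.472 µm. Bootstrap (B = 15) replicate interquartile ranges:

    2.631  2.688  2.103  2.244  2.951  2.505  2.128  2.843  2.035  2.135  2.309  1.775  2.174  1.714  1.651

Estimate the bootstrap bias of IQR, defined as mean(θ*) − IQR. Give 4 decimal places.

bias = −0.2129

mean(θ*) = (2.631 + 2.688 + 2.103 + 2.244 + 2.951 + 2.505 + 2.128 + 2.843 + 2.035 + 2.135 + 2.309 + 1.775 + 2.174 + 1.714 + 1.651) / 15 = 2.25907
bias = 2.25907 − 2.472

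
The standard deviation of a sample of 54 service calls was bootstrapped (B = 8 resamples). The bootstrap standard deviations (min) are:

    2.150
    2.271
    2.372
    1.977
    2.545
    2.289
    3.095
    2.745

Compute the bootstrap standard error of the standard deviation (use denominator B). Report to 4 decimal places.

SE* = 0.3329

Bootstrap SE is the standard deviation of the 8 replicate standard deviations.
Mean of replicates: (2.150 + 2.271 + 2.372 + 1.977 + 2.545 + 2.289 + 3.095 + 2.745) / 8 = 19.44400 / 8 = 2.43050
Sum of squared deviations: (−0.28050)² + (−0.15950)² + (−0.05850)² + (−0.45350)² + (+0.11450)² + (−0.14150)² + (+0.66450)² + (+0.31450)² = 0.88681
Variance = 0.88681 / 8 = 0.11085
SE* = √0.11085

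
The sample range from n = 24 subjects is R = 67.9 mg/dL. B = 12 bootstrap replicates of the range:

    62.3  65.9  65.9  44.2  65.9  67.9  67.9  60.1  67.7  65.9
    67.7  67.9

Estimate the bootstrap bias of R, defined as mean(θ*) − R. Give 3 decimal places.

bias = −3.792

mean(θ*) = (62.3 + 65.9 + 65.9 + 44.2 + 65.9 + 67.9 + 67.9 + 60.1 + 67.7 + 65.9 + 67.7 + 67.9) / 12 = 64.1083
bias = 64.1083 − 67.9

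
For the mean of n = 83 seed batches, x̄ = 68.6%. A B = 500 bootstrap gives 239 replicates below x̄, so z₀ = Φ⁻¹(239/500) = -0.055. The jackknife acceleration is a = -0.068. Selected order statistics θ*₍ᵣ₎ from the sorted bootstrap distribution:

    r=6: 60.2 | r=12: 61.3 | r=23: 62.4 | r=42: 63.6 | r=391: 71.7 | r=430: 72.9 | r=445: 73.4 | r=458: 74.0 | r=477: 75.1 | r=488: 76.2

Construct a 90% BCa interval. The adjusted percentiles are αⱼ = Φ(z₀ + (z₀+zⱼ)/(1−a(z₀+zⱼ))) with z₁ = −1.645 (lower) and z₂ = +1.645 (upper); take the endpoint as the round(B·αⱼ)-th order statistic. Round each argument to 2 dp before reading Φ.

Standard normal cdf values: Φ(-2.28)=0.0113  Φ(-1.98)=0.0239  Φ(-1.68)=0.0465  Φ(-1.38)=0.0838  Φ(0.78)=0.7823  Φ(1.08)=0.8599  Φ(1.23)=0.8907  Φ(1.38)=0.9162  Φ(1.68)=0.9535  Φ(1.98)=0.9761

Lower: z₀ + z₁ = -0.055 + (-1.645) = -1.700; 1 − a(z₀+z₁) = 1 − (-0.068)(-1.700) = 0.8844; argument = -0.055 + (-1.700)/0.8844 = -1.9772 → -1.98.
α₁ = Φ(-1.98) = 0.0239; rank = round(500 × 0.0239) = 12; θ*₍12₎ = 61.3.
Upper: z₀ + z₂ = 1.590; 1 − a(z₀+z₂) = 1.1081; argument = 1.3799 → 1.38; α₂ = 0.9162; rank = 458; θ*₍458₎ = 74.0.

(61.3, 74.0)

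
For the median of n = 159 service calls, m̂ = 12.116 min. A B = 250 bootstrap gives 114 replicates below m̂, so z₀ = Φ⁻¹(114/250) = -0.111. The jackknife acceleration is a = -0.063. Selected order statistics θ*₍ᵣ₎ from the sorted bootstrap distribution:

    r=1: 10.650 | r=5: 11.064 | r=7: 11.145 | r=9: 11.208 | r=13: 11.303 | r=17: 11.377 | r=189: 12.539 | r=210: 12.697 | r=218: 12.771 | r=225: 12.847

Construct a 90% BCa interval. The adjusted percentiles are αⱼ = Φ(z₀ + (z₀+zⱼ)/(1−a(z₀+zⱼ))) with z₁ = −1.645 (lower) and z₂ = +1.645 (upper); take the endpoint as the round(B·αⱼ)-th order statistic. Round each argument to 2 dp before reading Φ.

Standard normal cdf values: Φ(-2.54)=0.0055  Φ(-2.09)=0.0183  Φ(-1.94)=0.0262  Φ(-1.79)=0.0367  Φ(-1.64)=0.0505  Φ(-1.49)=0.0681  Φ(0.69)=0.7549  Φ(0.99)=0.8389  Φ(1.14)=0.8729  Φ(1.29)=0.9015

(11.064, 12.847)

Lower: z₀ + z₁ = -0.111 + (-1.645) = -1.756; 1 − a(z₀+z₁) = 1 − (-0.063)(-1.756) = 0.8894; argument = -0.111 + (-1.756)/0.8894 = -2.0854 → -2.09.
α₁ = Φ(-2.09) = 0.0183; rank = round(250 × 0.0183) = 5; θ*₍5₎ = 11.064.
Upper: z₀ + z₂ = 1.534; 1 − a(z₀+z₂) = 1.0966; argument = 1.2878 → 1.29; α₂ = 0.9015; rank = 225; θ*₍225₎ = 12.847.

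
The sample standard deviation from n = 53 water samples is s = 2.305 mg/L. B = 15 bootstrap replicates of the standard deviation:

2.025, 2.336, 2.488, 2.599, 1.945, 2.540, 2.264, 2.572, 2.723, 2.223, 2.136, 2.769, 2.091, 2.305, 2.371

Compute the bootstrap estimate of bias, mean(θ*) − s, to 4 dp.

bias = +0.0541

mean(θ*) = (2.025 + 2.336 + 2.488 + 2.599 + 1.945 + 2.540 + 2.264 + 2.572 + 2.723 + 2.223 + 2.136 + 2.769 + 2.091 + 2.305 + 2.371) / 15 = 2.35913
bias = 2.35913 − 2.305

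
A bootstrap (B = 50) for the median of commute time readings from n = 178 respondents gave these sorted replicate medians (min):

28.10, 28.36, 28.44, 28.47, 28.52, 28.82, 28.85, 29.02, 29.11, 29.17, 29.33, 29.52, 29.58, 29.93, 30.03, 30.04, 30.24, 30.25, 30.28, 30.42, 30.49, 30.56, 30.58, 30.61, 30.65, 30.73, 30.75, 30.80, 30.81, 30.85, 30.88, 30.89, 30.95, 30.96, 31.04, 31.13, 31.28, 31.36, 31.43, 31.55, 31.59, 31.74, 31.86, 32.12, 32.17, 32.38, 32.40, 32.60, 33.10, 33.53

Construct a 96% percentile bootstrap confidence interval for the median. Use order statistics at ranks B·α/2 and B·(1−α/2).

α = 0.04; lower rank = 50 × 0.020 = 1; upper rank = 50 × 0.980 = 49.
The 1st smallest replicate is 28.10; the 49th is 33.10.

(28.10, 33.10)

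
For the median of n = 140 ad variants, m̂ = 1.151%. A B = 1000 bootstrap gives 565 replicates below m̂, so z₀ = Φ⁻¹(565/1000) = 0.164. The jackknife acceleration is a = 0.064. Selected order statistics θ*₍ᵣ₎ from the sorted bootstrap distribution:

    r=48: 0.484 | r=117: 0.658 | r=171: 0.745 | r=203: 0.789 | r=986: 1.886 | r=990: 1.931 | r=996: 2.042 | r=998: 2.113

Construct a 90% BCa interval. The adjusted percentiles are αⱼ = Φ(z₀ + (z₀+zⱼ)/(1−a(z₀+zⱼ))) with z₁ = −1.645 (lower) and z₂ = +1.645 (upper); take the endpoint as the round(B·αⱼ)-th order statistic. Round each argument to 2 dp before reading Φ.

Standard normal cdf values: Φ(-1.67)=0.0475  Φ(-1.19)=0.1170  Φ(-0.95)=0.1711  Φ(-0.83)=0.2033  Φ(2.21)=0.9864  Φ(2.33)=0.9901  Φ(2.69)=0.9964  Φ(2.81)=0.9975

Lower: z₀ + z₁ = 0.164 + (-1.645) = -1.481; 1 − a(z₀+z₁) = 1 − (0.064)(-1.481) = 1.0948; argument = 0.164 + (-1.481)/1.0948 = -1.1888 → -1.19.
α₁ = Φ(-1.19) = 0.1170; rank = round(1000 × 0.1170) = 117; θ*₍117₎ = 0.658.
Upper: z₀ + z₂ = 1.809; 1 − a(z₀+z₂) = 0.8842; argument = 2.2099 → 2.21; α₂ = 0.9864; rank = 986; θ*₍986₎ = 1.886.

(0.658, 1.886)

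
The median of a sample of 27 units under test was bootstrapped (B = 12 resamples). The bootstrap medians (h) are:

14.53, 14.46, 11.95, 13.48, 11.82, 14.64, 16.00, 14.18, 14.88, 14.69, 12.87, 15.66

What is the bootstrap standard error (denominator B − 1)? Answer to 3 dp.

SE* = 1.326

Bootstrap SE is the standard deviation of the 12 replicate medians.
Mean of replicates: (14.53 + 14.46 + 11.95 + 13.48 + 11.82 + 14.64 + 16.00 + 14.18 + 14.88 + 14.69 + 12.87 + 15.66) / 12 = 169.1600 / 12 = 14.0967
Sum of squared deviations: (+0.4333)² + (+0.3633)² + (−2.1467)² + (−0.6167)² + (−2.2767)² + (+0.5433)² + (+1.9033)² + (+0.0833)² + (+0.7833)² + (+0.5933)² + (−1.2267)² + (+1.5633)² = 19.3307
Variance = 19.3307 / 11 = 1.7573
SE* = √1.7573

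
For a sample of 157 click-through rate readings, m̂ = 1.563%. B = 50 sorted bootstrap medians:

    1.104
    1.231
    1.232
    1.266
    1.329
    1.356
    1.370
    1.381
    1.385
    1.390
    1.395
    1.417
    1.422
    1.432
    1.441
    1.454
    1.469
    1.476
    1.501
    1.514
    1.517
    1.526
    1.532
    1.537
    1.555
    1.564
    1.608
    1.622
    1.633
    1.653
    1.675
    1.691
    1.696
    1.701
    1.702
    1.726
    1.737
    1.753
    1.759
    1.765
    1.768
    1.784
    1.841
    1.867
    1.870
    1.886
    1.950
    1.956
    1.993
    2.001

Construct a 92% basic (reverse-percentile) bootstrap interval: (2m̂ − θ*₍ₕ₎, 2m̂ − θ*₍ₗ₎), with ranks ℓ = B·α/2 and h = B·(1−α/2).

(1.170, 1.895)

Percentile endpoints at ranks 2 and 48: θ*₍2₎ = 1.231, θ*₍48₎ = 1.956.
Basic interval reflects these around m̂:
  lower = 2 × 1.563 − 1.956 = 1.170
  upper = 2 × 1.563 − 1.231 = 1.895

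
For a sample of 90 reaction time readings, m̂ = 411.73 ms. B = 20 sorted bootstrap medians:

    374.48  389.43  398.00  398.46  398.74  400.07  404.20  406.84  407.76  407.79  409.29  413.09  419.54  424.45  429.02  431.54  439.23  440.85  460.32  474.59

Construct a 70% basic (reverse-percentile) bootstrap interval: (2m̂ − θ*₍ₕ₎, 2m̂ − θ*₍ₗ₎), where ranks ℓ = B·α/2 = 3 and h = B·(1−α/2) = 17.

(384.23, 425.46)

Percentile endpoints at ranks 3 and 17: θ*₍3₎ = 398.00, θ*₍17₎ = 439.23.
Basic interval reflects these around m̂:
  lower = 2 × 411.73 − 439.23 = 384.23
  upper = 2 × 411.73 − 398.00 = 425.46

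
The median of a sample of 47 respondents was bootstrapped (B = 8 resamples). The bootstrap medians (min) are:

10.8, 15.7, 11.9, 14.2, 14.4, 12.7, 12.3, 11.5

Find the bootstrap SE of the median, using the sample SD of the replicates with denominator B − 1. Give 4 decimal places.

SE* = 1.6707

Bootstrap SE is the standard deviation of the 8 replicate medians.
Mean of replicates: (10.8 + 15.7 + 11.9 + 14.2 + 14.4 + 12.7 + 12.3 + 11.5) / 8 = 103.50000 / 8 = 12.93750
Sum of squared deviations: (−2.13750)² + (+2.76250)² + (−1.03750)² + (+1.26250)² + (+1.46250)² + (−0.23750)² + (−0.63750)² + (−1.43750)² = 19.53875
Variance = 19.53875 / 7 = 2.79125
SE* = √2.79125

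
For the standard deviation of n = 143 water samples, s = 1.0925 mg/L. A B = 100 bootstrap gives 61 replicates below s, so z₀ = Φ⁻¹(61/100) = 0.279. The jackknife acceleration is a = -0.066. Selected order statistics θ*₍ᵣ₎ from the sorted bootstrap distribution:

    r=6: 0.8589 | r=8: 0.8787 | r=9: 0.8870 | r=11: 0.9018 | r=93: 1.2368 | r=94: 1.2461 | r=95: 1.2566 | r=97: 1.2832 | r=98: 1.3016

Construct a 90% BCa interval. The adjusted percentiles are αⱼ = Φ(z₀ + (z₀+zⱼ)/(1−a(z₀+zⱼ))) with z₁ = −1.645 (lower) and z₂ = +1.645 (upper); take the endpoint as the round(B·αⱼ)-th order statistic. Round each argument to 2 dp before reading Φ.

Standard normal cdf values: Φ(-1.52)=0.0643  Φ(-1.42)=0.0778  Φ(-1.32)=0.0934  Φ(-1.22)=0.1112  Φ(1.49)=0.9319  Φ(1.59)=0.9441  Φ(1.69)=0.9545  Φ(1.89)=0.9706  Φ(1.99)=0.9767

Lower: z₀ + z₁ = 0.279 + (-1.645) = -1.366; 1 − a(z₀+z₁) = 1 − (-0.066)(-1.366) = 0.9098; argument = 0.279 + (-1.366)/0.9098 = -1.2224 → -1.22.
α₁ = Φ(-1.22) = 0.1112; rank = round(100 × 0.1112) = 11; θ*₍11₎ = 0.9018.
Upper: z₀ + z₂ = 1.924; 1 − a(z₀+z₂) = 1.1270; argument = 1.9862 → 1.99; α₂ = 0.9767; rank = 98; θ*₍98₎ = 1.3016.

(0.9018, 1.3016)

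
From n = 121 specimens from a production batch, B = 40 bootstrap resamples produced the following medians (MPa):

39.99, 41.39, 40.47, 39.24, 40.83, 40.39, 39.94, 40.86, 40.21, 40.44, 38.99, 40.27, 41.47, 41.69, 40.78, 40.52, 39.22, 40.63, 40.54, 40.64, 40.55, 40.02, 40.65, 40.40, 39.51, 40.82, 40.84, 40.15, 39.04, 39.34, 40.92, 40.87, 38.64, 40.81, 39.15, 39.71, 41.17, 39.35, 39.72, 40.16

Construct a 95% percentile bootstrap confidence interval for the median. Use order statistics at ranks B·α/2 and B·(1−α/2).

Sorted replicates: 38.64, 38.99, 39.04, 39.15, 39.22, 39.24, 39.34, 39.35, 39.51, 39.71, 39.72, 39.94, 39.99, 40.02, 40.15, 40.16, 40.21, 40.27, 40.39, 40.40, 40.44, 40.47, 40.52, 40.54, 40.55, 40.63, 40.64, 40.65, 40.78, 40.81, 40.82, 40.83, 40.84, 40.86, 40.87, 40.92, 41.17, 41.39, 41.47, 41.69
α = 0.05; lower rank = 40 × 0.025 = 1; upper rank = 40 × 0.975 = 39.
The 1st smallest replicate is 38.64; the 39th is 41.47.

(38.64, 41.47)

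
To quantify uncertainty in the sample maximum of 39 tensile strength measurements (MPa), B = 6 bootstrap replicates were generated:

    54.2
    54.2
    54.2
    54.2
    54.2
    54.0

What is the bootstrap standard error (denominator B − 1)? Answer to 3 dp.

SE* = 0.082

Bootstrap SE is the standard deviation of the 6 replicate maximums.
Mean of replicates: (54.2 + 54.2 + 54.2 + 54.2 + 54.2 + 54.0) / 6 = 325.0000 / 6 = 54.1667
Sum of squared deviations: (+0.0333)² + (+0.0333)² + (+0.0333)² + (+0.0333)² + (+0.0333)² + (−0.1667)² = 0.0333
Variance = 0.0333 / 5 = 0.0067
SE* = √0.0067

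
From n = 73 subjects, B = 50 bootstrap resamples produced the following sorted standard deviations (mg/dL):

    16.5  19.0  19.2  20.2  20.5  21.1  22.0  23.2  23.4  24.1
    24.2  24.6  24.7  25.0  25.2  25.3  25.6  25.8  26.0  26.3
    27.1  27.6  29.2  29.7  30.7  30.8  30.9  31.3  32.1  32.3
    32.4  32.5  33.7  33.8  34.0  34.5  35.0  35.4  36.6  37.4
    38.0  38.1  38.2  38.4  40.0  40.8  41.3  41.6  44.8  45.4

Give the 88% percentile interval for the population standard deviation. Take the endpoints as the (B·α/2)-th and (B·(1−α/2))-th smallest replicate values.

α = 0.12; lower rank = 50 × 0.060 = 3; upper rank = 50 × 0.940 = 47.
The 3rd smallest replicate is 19.2; the 47th is 41.3.

(19.2, 41.3)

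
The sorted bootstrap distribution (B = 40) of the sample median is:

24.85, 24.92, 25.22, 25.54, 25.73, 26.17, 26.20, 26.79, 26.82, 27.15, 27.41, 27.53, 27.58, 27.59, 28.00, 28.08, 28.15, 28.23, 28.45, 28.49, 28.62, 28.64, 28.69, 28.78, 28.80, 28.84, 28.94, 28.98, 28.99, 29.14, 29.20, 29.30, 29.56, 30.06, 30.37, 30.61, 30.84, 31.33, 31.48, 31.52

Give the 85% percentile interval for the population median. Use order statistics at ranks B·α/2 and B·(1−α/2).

α = 0.15; lower rank = 40 × 0.075 = 3; upper rank = 40 × 0.925 = 37.
The 3rd smallest replicate is 25.22; the 37th is 30.84.

(25.22, 30.84)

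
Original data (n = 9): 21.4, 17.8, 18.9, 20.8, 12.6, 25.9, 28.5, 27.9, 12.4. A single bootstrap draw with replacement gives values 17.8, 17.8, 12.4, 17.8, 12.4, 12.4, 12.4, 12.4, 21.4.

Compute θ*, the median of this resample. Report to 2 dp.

Sorted: 12.4, 12.4, 12.4, 12.4, 12.4, 17.8, 17.8, 17.8, 21.4
Median = middle value = 12.40

θ* = 12.40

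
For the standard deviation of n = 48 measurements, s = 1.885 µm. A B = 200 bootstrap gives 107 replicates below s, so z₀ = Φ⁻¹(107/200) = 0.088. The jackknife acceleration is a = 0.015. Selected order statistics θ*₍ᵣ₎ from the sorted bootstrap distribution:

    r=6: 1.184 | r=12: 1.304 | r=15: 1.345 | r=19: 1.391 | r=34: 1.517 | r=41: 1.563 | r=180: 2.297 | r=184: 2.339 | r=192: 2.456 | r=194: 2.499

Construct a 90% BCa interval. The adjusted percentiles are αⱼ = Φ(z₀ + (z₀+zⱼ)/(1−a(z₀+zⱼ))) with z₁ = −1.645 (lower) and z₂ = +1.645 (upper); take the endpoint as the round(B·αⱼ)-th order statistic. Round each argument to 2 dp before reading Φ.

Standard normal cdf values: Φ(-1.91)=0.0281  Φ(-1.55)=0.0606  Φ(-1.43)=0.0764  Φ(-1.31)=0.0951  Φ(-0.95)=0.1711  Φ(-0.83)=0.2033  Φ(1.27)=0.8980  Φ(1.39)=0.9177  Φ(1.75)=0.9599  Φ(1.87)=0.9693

(1.345, 2.499)

Lower: z₀ + z₁ = 0.088 + (-1.645) = -1.557; 1 − a(z₀+z₁) = 1 − (0.015)(-1.557) = 1.0234; argument = 0.088 + (-1.557)/1.0234 = -1.4335 → -1.43.
α₁ = Φ(-1.43) = 0.0764; rank = round(200 × 0.0764) = 15; θ*₍15₎ = 1.345.
Upper: z₀ + z₂ = 1.733; 1 − a(z₀+z₂) = 0.9740; argument = 1.8673 → 1.87; α₂ = 0.9693; rank = 194; θ*₍194₎ = 2.499.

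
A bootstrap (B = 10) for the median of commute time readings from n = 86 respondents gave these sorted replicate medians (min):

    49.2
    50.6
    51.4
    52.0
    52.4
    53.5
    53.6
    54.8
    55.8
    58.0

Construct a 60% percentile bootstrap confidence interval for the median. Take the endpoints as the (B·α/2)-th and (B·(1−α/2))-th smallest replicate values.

(50.6, 54.8)

α = 0.40; lower rank = 10 × 0.200 = 2; upper rank = 10 × 0.800 = 8.
The 2nd smallest replicate is 50.6; the 8th is 54.8.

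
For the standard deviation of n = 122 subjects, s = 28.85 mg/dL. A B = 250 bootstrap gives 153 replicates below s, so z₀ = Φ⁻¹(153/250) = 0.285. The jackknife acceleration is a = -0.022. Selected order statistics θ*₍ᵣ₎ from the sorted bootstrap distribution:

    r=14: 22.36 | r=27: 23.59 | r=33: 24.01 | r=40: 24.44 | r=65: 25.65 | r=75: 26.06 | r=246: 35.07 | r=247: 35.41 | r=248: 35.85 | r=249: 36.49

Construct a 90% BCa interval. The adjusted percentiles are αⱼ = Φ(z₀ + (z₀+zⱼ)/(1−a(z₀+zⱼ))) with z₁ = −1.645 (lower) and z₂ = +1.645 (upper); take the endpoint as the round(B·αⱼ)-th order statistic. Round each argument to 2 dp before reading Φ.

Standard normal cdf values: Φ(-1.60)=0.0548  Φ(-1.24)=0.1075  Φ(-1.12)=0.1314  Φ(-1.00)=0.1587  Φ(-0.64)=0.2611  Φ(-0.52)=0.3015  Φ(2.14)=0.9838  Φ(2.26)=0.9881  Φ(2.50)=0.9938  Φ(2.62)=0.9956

Lower: z₀ + z₁ = 0.285 + (-1.645) = -1.360; 1 − a(z₀+z₁) = 1 − (-0.022)(-1.360) = 0.9701; argument = 0.285 + (-1.360)/0.9701 = -1.1169 → -1.12.
α₁ = Φ(-1.12) = 0.1314; rank = round(250 × 0.1314) = 33; θ*₍33₎ = 24.01.
Upper: z₀ + z₂ = 1.930; 1 − a(z₀+z₂) = 1.0425; argument = 2.1364 → 2.14; α₂ = 0.9838; rank = 246; θ*₍246₎ = 35.07.

(24.01, 35.07)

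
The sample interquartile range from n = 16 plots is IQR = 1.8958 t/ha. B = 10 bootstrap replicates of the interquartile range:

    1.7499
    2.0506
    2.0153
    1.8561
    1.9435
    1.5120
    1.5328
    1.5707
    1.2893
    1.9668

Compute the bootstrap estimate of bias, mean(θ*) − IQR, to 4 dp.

bias = −0.1471

mean(θ*) = (1.7499 + 2.0506 + 2.0153 + 1.8561 + 1.9435 + 1.5120 + 1.5328 + 1.5707 + 1.2893 + 1.9668) / 10 = 1.74870
bias = 1.74870 − 1.8958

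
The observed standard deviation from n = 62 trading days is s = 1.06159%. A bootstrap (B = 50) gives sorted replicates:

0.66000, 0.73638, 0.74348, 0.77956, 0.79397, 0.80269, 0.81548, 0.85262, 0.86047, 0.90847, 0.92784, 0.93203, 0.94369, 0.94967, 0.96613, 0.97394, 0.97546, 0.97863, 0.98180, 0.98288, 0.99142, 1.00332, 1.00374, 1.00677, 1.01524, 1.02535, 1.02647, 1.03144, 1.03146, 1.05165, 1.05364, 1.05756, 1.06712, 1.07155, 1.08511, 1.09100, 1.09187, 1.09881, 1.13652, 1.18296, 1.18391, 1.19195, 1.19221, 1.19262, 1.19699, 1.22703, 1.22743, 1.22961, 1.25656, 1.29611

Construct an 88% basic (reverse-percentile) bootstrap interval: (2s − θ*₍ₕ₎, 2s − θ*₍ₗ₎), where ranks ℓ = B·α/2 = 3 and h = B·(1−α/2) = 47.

Percentile endpoints at ranks 3 and 47: θ*₍3₎ = 0.74348, θ*₍47₎ = 1.22743.
Basic interval reflects these around s:
  lower = 2 × 1.06159 − 1.22743 = 0.89575
  upper = 2 × 1.06159 − 0.74348 = 1.37970

(0.89575, 1.37970)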